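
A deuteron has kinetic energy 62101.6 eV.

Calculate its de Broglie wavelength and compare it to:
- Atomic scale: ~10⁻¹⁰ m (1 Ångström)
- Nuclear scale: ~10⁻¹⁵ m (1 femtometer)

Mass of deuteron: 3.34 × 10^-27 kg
λ = 8.13 × 10^-14 m, which is between nuclear and atomic scales.

Using λ = h/√(2mKE):

KE = 62101.6 eV = 9.950 × 10^-15 J

λ = h/√(2mKE)
λ = (6.626 × 10^-34 J·s) / √(2 × 3.34 × 10^-27 kg × 9.950 × 10^-15 J)
λ = 8.13 × 10^-14 m

Comparison:
- Atomic scale (10⁻¹⁰ m): λ is 0.00081× this size
- Nuclear scale (10⁻¹⁵ m): λ is 81× this size

The wavelength is between nuclear and atomic scales.

This wavelength is appropriate for probing atomic structure but too large for nuclear physics experiments.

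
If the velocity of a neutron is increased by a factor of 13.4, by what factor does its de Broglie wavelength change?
The wavelength decreases by a factor of 13.4.

From λ = h/(mv), the wavelength is inversely proportional to velocity:

λ ∝ 1/v

If v → 13.4v, then λ → λ/13.4

When velocity is increased by a factor of 13.4, the wavelength decreases by a factor of 13.4.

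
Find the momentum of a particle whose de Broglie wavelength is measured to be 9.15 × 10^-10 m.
7.24 × 10^-25 kg·m/s

From the de Broglie relation λ = h/p, we solve for p:

p = h/λ
p = (6.626 × 10^-34 J·s) / (9.15 × 10^-10 m)
p = 7.24 × 10^-25 kg·m/s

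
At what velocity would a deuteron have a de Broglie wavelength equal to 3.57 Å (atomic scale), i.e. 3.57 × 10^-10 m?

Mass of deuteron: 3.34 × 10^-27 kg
5.56 × 10^2 m/s

From λ = h/(mv), solve for v:

v = h/(mλ)
v = (6.626 × 10^-34 J·s) / (3.34 × 10^-27 kg × 3.57 × 10^-10 m)
v = 5.56 × 10^2 m/s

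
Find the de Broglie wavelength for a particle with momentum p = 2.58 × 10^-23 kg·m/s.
2.57 × 10^-11 m

Using the de Broglie relation λ = h/p:

λ = h/p
λ = (6.626 × 10^-34 J·s) / (2.58 × 10^-23 kg·m/s)
λ = 2.57 × 10^-11 m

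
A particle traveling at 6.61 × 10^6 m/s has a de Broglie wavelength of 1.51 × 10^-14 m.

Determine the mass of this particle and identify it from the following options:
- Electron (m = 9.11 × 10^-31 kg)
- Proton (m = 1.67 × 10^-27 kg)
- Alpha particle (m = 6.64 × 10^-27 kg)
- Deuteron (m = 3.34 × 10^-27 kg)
The particle is an alpha particle.

From λ = h/(mv), solve for mass:

m = h/(λv)
m = (6.626 × 10^-34 J·s) / (1.51 × 10^-14 m × 6.61 × 10^6 m/s)
m = 6.64 × 10^-27 kg

Comparing with the listed masses, this is closest to an alpha particle.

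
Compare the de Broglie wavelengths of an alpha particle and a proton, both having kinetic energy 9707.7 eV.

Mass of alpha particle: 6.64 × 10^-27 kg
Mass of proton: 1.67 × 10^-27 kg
The proton has the longer wavelength.

Using λ = h/√(2mKE):

For alpha particle: λ₁ = h/√(2m₁KE) = 1.46 × 10^-13 m
For proton: λ₂ = h/√(2m₂KE) = 2.91 × 10^-13 m

Since λ ∝ 1/√m at constant kinetic energy, the lighter particle has the longer wavelength.

The proton has the longer de Broglie wavelength.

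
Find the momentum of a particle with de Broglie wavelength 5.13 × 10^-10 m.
1.29 × 10^-24 kg·m/s

From the de Broglie relation λ = h/p, we solve for p:

p = h/λ
p = (6.626 × 10^-34 J·s) / (5.13 × 10^-10 m)
p = 1.29 × 10^-24 kg·m/s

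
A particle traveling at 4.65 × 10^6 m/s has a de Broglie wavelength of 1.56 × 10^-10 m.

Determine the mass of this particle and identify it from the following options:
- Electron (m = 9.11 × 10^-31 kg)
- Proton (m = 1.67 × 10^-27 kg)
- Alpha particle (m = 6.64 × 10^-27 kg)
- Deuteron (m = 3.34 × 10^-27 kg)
The particle is an electron.

From λ = h/(mv), solve for mass:

m = h/(λv)
m = (6.626 × 10^-34 J·s) / (1.56 × 10^-10 m × 4.65 × 10^6 m/s)
m = 9.13 × 10^-31 kg

Comparing with the listed masses, this is closest to an electron.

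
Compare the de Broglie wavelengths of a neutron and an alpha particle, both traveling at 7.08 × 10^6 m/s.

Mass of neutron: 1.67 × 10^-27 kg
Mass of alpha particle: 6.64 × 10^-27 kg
The neutron has the longer wavelength.

Using λ = h/(mv), since both particles have the same velocity, the wavelength depends only on mass.

For neutron: λ₁ = h/(m₁v) = 5.60 × 10^-14 m
For alpha particle: λ₂ = h/(m₂v) = 1.41 × 10^-14 m

Since λ ∝ 1/m at constant velocity, the lighter particle has the longer wavelength.

The neutron has the longer de Broglie wavelength.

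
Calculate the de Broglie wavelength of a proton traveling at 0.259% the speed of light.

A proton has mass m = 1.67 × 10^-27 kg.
5.11 × 10^-13 m

Using the de Broglie relation λ = h/(mv):

v = 0.259% × c = 7.765 × 10^5 m/s

λ = h/(mv)
λ = (6.626 × 10^-34 J·s) / (1.67 × 10^-27 kg × 7.765 × 10^5 m/s)
λ = 5.11 × 10^-13 m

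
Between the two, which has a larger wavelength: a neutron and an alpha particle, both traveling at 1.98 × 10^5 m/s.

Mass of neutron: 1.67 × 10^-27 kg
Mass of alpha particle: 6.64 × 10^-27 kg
The neutron has the longer wavelength.

Using λ = h/(mv), since both particles have the same velocity, the wavelength depends only on mass.

For neutron: λ₁ = h/(m₁v) = 2.00 × 10^-12 m
For alpha particle: λ₂ = h/(m₂v) = 5.04 × 10^-13 m

Since λ ∝ 1/m at constant velocity, the lighter particle has the longer wavelength.

The neutron has the longer de Broglie wavelength.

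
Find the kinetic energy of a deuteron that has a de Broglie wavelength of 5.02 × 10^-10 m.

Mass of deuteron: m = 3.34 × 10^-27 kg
2.61 × 10^-22 J (or 1.63 × 10^-3 eV)

From λ = h/√(2mKE), we solve for KE:

λ² = h²/(2mKE)
KE = h²/(2mλ²)
KE = (6.626 × 10^-34 J·s)² / (2 × 3.34 × 10^-27 kg × (5.02 × 10^-10 m)²)
KE = 2.61 × 10^-22 J
KE = 1.63 × 10^-3 eV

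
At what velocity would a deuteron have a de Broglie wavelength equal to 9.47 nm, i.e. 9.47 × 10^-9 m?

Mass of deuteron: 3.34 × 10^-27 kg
2.09 × 10^1 m/s

From λ = h/(mv), solve for v:

v = h/(mλ)
v = (6.626 × 10^-34 J·s) / (3.34 × 10^-27 kg × 9.47 × 10^-9 m)
v = 2.09 × 10^1 m/s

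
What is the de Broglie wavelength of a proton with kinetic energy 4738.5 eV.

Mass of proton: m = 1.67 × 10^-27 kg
4.16 × 10^-13 m

Using λ = h/√(2mKE):

First convert KE to Joules: KE = 4738.5 eV = 7.592 × 10^-16 J

λ = h/√(2mKE)
λ = (6.626 × 10^-34 J·s) / √(2 × 1.67 × 10^-27 kg × 7.592 × 10^-16 J)
λ = 4.16 × 10^-13 m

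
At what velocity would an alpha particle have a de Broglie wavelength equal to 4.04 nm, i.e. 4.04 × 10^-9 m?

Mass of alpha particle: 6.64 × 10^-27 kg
2.47 × 10^1 m/s

From λ = h/(mv), solve for v:

v = h/(mλ)
v = (6.626 × 10^-34 J·s) / (6.64 × 10^-27 kg × 4.04 × 10^-9 m)
v = 2.47 × 10^1 m/s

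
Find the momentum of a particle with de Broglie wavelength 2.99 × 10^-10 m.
2.22 × 10^-24 kg·m/s

From the de Broglie relation λ = h/p, we solve for p:

p = h/λ
p = (6.626 × 10^-34 J·s) / (2.99 × 10^-10 m)
p = 2.22 × 10^-24 kg·m/s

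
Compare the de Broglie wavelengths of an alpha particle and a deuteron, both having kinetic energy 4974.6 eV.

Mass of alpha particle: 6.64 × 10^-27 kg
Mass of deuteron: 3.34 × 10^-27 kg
The deuteron has the longer wavelength.

Using λ = h/√(2mKE):

For alpha particle: λ₁ = h/√(2m₁KE) = 2.04 × 10^-13 m
For deuteron: λ₂ = h/√(2m₂KE) = 2.87 × 10^-13 m

Since λ ∝ 1/√m at constant kinetic energy, the lighter particle has the longer wavelength.

The deuteron has the longer de Broglie wavelength.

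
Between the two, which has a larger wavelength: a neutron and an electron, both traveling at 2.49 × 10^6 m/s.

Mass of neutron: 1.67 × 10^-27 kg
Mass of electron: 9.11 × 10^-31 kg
The electron has the longer wavelength.

Using λ = h/(mv), since both particles have the same velocity, the wavelength depends only on mass.

For neutron: λ₁ = h/(m₁v) = 1.59 × 10^-13 m
For electron: λ₂ = h/(m₂v) = 2.92 × 10^-10 m

Since λ ∝ 1/m at constant velocity, the lighter particle has the longer wavelength.

The electron has the longer de Broglie wavelength.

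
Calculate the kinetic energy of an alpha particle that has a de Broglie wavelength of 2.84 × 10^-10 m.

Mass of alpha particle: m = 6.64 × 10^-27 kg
4.10 × 10^-22 J (or 2.56 × 10^-3 eV)

From λ = h/√(2mKE), we solve for KE:

λ² = h²/(2mKE)
KE = h²/(2mλ²)
KE = (6.626 × 10^-34 J·s)² / (2 × 6.64 × 10^-27 kg × (2.84 × 10^-10 m)²)
KE = 4.10 × 10^-22 J
KE = 2.56 × 10^-3 eV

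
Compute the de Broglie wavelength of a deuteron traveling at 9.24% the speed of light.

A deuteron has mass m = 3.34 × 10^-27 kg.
7.16 × 10^-15 m

Using the de Broglie relation λ = h/(mv):

v = 9.24% × c = 2.770 × 10^7 m/s

λ = h/(mv)
λ = (6.626 × 10^-34 J·s) / (3.34 × 10^-27 kg × 2.770 × 10^7 m/s)
λ = 7.16 × 10^-15 m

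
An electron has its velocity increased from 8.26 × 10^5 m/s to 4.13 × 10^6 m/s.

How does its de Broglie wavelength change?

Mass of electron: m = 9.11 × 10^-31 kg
The wavelength decreases by a factor of 5.

Using λ = h/(mv):

Initial wavelength: λ₁ = h/(mv₁) = 8.81 × 10^-10 m
Final wavelength: λ₂ = h/(mv₂) = 1.76 × 10^-10 m

Since λ ∝ 1/v, when velocity increases by a factor of 5, the wavelength decreases by a factor of 5.

λ₂/λ₁ = v₁/v₂ = 1/5

The wavelength decreases by a factor of 5.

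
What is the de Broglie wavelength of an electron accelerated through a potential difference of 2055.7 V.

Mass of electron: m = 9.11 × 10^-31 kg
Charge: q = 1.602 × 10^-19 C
2.70 × 10^-11 m

When a particle is accelerated through voltage V, it gains kinetic energy KE = qV.

The de Broglie wavelength is then λ = h/√(2mqV):

λ = h/√(2mqV)
λ = (6.626 × 10^-34 J·s) / √(2 × 9.11 × 10^-31 kg × 1.602 × 10^-19 C × 2055.7 V)
λ = 2.70 × 10^-11 m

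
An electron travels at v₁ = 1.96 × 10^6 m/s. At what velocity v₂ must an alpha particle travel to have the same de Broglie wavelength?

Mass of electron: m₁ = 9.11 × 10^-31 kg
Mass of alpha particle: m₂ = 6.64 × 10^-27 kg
v₂ = 2.69 × 10^2 m/s

For equal de Broglie wavelengths: λ₁ = λ₂

h/(m₁v₁) = h/(m₂v₂)
m₁v₁ = m₂v₂
v₂ = v₁ · (m₁/m₂)

v₂ = 1.96 × 10^6 m/s × (9.11 × 10^-31 kg / 6.64 × 10^-27 kg)
v₂ = 2.69 × 10^2 m/s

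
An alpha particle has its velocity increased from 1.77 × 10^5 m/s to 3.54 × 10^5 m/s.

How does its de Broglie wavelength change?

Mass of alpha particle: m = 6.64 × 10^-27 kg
The wavelength decreases by a factor of 2.

Using λ = h/(mv):

Initial wavelength: λ₁ = h/(mv₁) = 5.64 × 10^-13 m
Final wavelength: λ₂ = h/(mv₂) = 2.82 × 10^-13 m

Since λ ∝ 1/v, when velocity increases by a factor of 2, the wavelength decreases by a factor of 2.

λ₂/λ₁ = v₁/v₂ = 1/2

The wavelength decreases by a factor of 2.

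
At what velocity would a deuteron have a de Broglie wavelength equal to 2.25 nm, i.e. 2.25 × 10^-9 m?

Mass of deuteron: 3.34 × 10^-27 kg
8.82 × 10^1 m/s

From λ = h/(mv), solve for v:

v = h/(mλ)
v = (6.626 × 10^-34 J·s) / (3.34 × 10^-27 kg × 2.25 × 10^-9 m)
v = 8.82 × 10^1 m/s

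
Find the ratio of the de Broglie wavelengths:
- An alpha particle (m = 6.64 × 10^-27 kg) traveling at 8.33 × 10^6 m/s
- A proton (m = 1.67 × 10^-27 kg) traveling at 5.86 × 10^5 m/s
λ₁/λ₂ = 0.0177

Using λ = h/(mv):

λ₁ = h/(m₁v₁) = 1.20 × 10^-14 m
λ₂ = h/(m₂v₂) = 6.77 × 10^-13 m

Ratio λ₁/λ₂ = (m₂v₂)/(m₁v₁)
         = (1.67 × 10^-27 kg × 5.86 × 10^5 m/s) / (6.64 × 10^-27 kg × 8.33 × 10^6 m/s)
         = 0.0177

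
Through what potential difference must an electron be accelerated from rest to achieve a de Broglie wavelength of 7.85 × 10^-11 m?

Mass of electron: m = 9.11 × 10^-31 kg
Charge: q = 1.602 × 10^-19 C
244 V

From λ = h/√(2mqV), we solve for V:

λ² = h²/(2mqV)
V = h²/(2mqλ²)
V = (6.626 × 10^-34 J·s)² / (2 × 9.11 × 10^-31 kg × 1.602 × 10^-19 C × (7.85 × 10^-11 m)²)
V = 244 V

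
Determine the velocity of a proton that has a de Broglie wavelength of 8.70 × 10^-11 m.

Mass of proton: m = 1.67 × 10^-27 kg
4.56 × 10^3 m/s

From the de Broglie relation λ = h/(mv), we solve for v:

v = h/(mλ)
v = (6.626 × 10^-34 J·s) / (1.67 × 10^-27 kg × 8.70 × 10^-11 m)
v = 4.56 × 10^3 m/s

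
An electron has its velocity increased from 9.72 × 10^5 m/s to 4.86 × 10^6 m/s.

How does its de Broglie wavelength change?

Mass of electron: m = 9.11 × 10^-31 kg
The wavelength decreases by a factor of 5.

Using λ = h/(mv):

Initial wavelength: λ₁ = h/(mv₁) = 7.48 × 10^-10 m
Final wavelength: λ₂ = h/(mv₂) = 1.50 × 10^-10 m

Since λ ∝ 1/v, when velocity increases by a factor of 5, the wavelength decreases by a factor of 5.

λ₂/λ₁ = v₁/v₂ = 1/5

The wavelength decreases by a factor of 5.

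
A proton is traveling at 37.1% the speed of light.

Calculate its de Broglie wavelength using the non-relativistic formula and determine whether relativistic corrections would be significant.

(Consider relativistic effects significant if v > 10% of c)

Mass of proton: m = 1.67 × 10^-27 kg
Yes, relativistic corrections are needed.

Using the non-relativistic de Broglie formula λ = h/(mv):

v = 37.1% × c = 1.112 × 10^8 m/s

λ = h/(mv)
λ = (6.626 × 10^-34 J·s) / (1.67 × 10^-27 kg × 1.112 × 10^8 m/s)
λ = 3.57 × 10^-15 m

Since v = 37.1% of c > 10% of c, relativistic corrections ARE significant and the actual wavelength would differ from this non-relativistic estimate.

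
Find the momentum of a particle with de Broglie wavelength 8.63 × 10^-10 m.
7.68 × 10^-25 kg·m/s

From the de Broglie relation λ = h/p, we solve for p:

p = h/λ
p = (6.626 × 10^-34 J·s) / (8.63 × 10^-10 m)
p = 7.68 × 10^-25 kg·m/s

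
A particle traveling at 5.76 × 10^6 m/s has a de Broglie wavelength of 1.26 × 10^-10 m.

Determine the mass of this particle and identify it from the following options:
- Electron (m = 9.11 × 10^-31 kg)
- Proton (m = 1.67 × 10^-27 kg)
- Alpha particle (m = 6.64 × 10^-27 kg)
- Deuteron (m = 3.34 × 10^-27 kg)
The particle is an electron.

From λ = h/(mv), solve for mass:

m = h/(λv)
m = (6.626 × 10^-34 J·s) / (1.26 × 10^-10 m × 5.76 × 10^6 m/s)
m = 9.13 × 10^-31 kg

Comparing with the listed masses, this is closest to an electron.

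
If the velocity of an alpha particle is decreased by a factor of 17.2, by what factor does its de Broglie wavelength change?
The wavelength increases by a factor of 17.2.

From λ = h/(mv), the wavelength is inversely proportional to velocity:

λ ∝ 1/v

If v → v/17.2, then λ → 17.2λ

When velocity is decreased by a factor of 17.2, the wavelength increases by a factor of 17.2.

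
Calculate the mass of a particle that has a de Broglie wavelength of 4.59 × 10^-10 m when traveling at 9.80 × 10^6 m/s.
1.47 × 10^-31 kg

From the de Broglie relation λ = h/(mv), we solve for m:

m = h/(λv)
m = (6.626 × 10^-34 J·s) / (4.59 × 10^-10 m × 9.80 × 10^6 m/s)
m = 1.47 × 10^-31 kg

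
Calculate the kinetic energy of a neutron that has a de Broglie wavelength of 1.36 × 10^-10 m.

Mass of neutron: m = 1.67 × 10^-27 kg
7.11 × 10^-21 J (or 0.0444 eV)

From λ = h/√(2mKE), we solve for KE:

λ² = h²/(2mKE)
KE = h²/(2mλ²)
KE = (6.626 × 10^-34 J·s)² / (2 × 1.67 × 10^-27 kg × (1.36 × 10^-10 m)²)
KE = 7.11 × 10^-21 J
KE = 0.0444 eV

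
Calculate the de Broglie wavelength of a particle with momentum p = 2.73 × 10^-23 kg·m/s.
2.43 × 10^-11 m

Using the de Broglie relation λ = h/p:

λ = h/p
λ = (6.626 × 10^-34 J·s) / (2.73 × 10^-23 kg·m/s)
λ = 2.43 × 10^-11 m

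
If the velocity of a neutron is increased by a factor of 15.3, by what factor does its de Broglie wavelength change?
The wavelength decreases by a factor of 15.3.

From λ = h/(mv), the wavelength is inversely proportional to velocity:

λ ∝ 1/v

If v → 15.3v, then λ → λ/15.3

When velocity is increased by a factor of 15.3, the wavelength decreases by a factor of 15.3.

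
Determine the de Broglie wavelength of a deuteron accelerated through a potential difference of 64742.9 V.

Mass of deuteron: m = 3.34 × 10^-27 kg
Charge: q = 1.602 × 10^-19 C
7.96 × 10^-14 m

When a particle is accelerated through voltage V, it gains kinetic energy KE = qV.

The de Broglie wavelength is then λ = h/√(2mqV):

λ = h/√(2mqV)
λ = (6.626 × 10^-34 J·s) / √(2 × 3.34 × 10^-27 kg × 1.602 × 10^-19 C × 64742.9 V)
λ = 7.96 × 10^-14 m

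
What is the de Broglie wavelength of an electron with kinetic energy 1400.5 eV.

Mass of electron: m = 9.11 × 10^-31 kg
3.28 × 10^-11 m

Using λ = h/√(2mKE):

First convert KE to Joules: KE = 1400.5 eV = 2.244 × 10^-16 J

λ = h/√(2mKE)
λ = (6.626 × 10^-34 J·s) / √(2 × 9.11 × 10^-31 kg × 2.244 × 10^-16 J)
λ = 3.28 × 10^-11 m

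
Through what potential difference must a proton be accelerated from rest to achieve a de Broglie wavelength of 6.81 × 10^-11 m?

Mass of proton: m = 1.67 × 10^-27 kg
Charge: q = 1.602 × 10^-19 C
1.77 × 10^-1 V

From λ = h/√(2mqV), we solve for V:

λ² = h²/(2mqV)
V = h²/(2mqλ²)
V = (6.626 × 10^-34 J·s)² / (2 × 1.67 × 10^-27 kg × 1.602 × 10^-19 C × (6.81 × 10^-11 m)²)
V = 1.77 × 10^-1 V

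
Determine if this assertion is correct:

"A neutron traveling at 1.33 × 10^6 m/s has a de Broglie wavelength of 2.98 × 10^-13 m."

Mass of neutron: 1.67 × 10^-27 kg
True

The claim is correct.

Using λ = h/(mv):
λ = (6.626 × 10^-34 J·s) / (1.67 × 10^-27 kg × 1.33 × 10^6 m/s)
λ = 2.98 × 10^-13 m

This matches the claimed value.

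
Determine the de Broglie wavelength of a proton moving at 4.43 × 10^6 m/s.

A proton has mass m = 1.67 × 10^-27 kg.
8.96 × 10^-14 m

Using the de Broglie relation λ = h/(mv):

λ = h/(mv)
λ = (6.626 × 10^-34 J·s) / (1.67 × 10^-27 kg × 4.43 × 10^6 m/s)
λ = 8.96 × 10^-14 m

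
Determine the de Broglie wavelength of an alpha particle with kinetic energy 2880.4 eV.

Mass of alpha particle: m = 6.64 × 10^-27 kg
2.68 × 10^-13 m

Using λ = h/√(2mKE):

First convert KE to Joules: KE = 2880.4 eV = 4.615 × 10^-16 J

λ = h/√(2mKE)
λ = (6.626 × 10^-34 J·s) / √(2 × 6.64 × 10^-27 kg × 4.615 × 10^-16 J)
λ = 2.68 × 10^-13 m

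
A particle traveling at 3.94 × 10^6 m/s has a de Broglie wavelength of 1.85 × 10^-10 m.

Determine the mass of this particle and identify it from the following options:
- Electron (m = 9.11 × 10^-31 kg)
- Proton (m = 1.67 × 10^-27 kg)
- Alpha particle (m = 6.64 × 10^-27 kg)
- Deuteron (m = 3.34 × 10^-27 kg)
The particle is an electron.

From λ = h/(mv), solve for mass:

m = h/(λv)
m = (6.626 × 10^-34 J·s) / (1.85 × 10^-10 m × 3.94 × 10^6 m/s)
m = 9.09 × 10^-31 kg

Comparing with the listed masses, this is closest to an electron.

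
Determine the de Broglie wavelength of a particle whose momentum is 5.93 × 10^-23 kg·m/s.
1.12 × 10^-11 m

Using the de Broglie relation λ = h/p:

λ = h/p
λ = (6.626 × 10^-34 J·s) / (5.93 × 10^-23 kg·m/s)
λ = 1.12 × 10^-11 m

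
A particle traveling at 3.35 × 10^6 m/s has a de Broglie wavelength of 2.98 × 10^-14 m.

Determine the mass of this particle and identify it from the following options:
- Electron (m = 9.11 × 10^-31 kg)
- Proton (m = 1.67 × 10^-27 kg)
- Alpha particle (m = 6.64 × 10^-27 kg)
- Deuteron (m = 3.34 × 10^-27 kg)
The particle is an alpha particle.

From λ = h/(mv), solve for mass:

m = h/(λv)
m = (6.626 × 10^-34 J·s) / (2.98 × 10^-14 m × 3.35 × 10^6 m/s)
m = 6.64 × 10^-27 kg

Comparing with the listed masses, this is closest to an alpha particle.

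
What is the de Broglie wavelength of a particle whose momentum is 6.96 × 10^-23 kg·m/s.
9.52 × 10^-12 m

Using the de Broglie relation λ = h/p:

λ = h/p
λ = (6.626 × 10^-34 J·s) / (6.96 × 10^-23 kg·m/s)
λ = 9.52 × 10^-12 m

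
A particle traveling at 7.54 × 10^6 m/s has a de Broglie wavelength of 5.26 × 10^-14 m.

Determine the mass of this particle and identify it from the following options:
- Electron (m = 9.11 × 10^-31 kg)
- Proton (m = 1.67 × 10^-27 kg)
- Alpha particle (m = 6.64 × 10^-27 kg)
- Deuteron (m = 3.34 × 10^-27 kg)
The particle is a proton.

From λ = h/(mv), solve for mass:

m = h/(λv)
m = (6.626 × 10^-34 J·s) / (5.26 × 10^-14 m × 7.54 × 10^6 m/s)
m = 1.67 × 10^-27 kg

Comparing with the listed masses, this is closest to a proton.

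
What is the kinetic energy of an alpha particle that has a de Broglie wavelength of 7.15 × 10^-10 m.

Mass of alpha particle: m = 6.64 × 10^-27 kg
6.47 × 10^-23 J (or 4.04 × 10^-4 eV)

From λ = h/√(2mKE), we solve for KE:

λ² = h²/(2mKE)
KE = h²/(2mλ²)
KE = (6.626 × 10^-34 J·s)² / (2 × 6.64 × 10^-27 kg × (7.15 × 10^-10 m)²)
KE = 6.47 × 10^-23 J
KE = 4.04 × 10^-4 eV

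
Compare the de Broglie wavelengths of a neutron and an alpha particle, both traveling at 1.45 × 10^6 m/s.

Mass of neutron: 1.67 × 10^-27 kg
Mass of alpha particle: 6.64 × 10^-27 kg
The neutron has the longer wavelength.

Using λ = h/(mv), since both particles have the same velocity, the wavelength depends only on mass.

For neutron: λ₁ = h/(m₁v) = 2.74 × 10^-13 m
For alpha particle: λ₂ = h/(m₂v) = 6.88 × 10^-14 m

Since λ ∝ 1/m at constant velocity, the lighter particle has the longer wavelength.

The neutron has the longer de Broglie wavelength.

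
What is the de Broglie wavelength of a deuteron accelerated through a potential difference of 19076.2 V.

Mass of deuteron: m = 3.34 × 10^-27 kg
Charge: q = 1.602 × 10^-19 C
1.47 × 10^-13 m

When a particle is accelerated through voltage V, it gains kinetic energy KE = qV.

The de Broglie wavelength is then λ = h/√(2mqV):

λ = h/√(2mqV)
λ = (6.626 × 10^-34 J·s) / √(2 × 3.34 × 10^-27 kg × 1.602 × 10^-19 C × 19076.2 V)
λ = 1.47 × 10^-13 m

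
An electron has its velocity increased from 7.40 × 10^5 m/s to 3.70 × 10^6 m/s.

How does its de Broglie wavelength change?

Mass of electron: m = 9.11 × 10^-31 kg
The wavelength decreases by a factor of 5.

Using λ = h/(mv):

Initial wavelength: λ₁ = h/(mv₁) = 9.83 × 10^-10 m
Final wavelength: λ₂ = h/(mv₂) = 1.97 × 10^-10 m

Since λ ∝ 1/v, when velocity increases by a factor of 5, the wavelength decreases by a factor of 5.

λ₂/λ₁ = v₁/v₂ = 1/5

The wavelength decreases by a factor of 5.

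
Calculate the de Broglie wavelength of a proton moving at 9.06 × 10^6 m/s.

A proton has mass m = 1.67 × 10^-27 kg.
4.38 × 10^-14 m

Using the de Broglie relation λ = h/(mv):

λ = h/(mv)
λ = (6.626 × 10^-34 J·s) / (1.67 × 10^-27 kg × 9.06 × 10^6 m/s)
λ = 4.38 × 10^-14 m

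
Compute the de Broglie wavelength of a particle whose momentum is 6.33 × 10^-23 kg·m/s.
1.05 × 10^-11 m

Using the de Broglie relation λ = h/p:

λ = h/p
λ = (6.626 × 10^-34 J·s) / (6.33 × 10^-23 kg·m/s)
λ = 1.05 × 10^-11 m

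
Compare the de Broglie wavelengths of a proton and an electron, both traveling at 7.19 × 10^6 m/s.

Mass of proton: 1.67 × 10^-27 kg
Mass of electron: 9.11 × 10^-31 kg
The electron has the longer wavelength.

Using λ = h/(mv), since both particles have the same velocity, the wavelength depends only on mass.

For proton: λ₁ = h/(m₁v) = 5.52 × 10^-14 m
For electron: λ₂ = h/(m₂v) = 1.01 × 10^-10 m

Since λ ∝ 1/m at constant velocity, the lighter particle has the longer wavelength.

The electron has the longer de Broglie wavelength.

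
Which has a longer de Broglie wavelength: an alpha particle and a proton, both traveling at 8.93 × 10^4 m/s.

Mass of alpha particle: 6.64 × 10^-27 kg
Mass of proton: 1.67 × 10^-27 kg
The proton has the longer wavelength.

Using λ = h/(mv), since both particles have the same velocity, the wavelength depends only on mass.

For alpha particle: λ₁ = h/(m₁v) = 1.12 × 10^-12 m
For proton: λ₂ = h/(m₂v) = 4.44 × 10^-12 m

Since λ ∝ 1/m at constant velocity, the lighter particle has the longer wavelength.

The proton has the longer de Broglie wavelength.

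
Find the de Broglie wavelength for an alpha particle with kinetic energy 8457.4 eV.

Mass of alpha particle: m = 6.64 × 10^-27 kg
1.56 × 10^-13 m

Using λ = h/√(2mKE):

First convert KE to Joules: KE = 8457.4 eV = 1.355 × 10^-15 J

λ = h/√(2mKE)
λ = (6.626 × 10^-34 J·s) / √(2 × 6.64 × 10^-27 kg × 1.355 × 10^-15 J)
λ = 1.56 × 10^-13 m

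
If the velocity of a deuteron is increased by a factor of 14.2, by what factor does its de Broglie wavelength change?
The wavelength decreases by a factor of 14.2.

From λ = h/(mv), the wavelength is inversely proportional to velocity:

λ ∝ 1/v

If v → 14.2v, then λ → λ/14.2

When velocity is increased by a factor of 14.2, the wavelength decreases by a factor of 14.2.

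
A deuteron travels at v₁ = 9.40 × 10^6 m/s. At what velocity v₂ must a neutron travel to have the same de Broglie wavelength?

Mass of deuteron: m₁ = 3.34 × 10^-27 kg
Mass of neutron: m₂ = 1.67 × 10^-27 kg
v₂ = 1.88 × 10^7 m/s

For equal de Broglie wavelengths: λ₁ = λ₂

h/(m₁v₁) = h/(m₂v₂)
m₁v₁ = m₂v₂
v₂ = v₁ · (m₁/m₂)

v₂ = 9.40 × 10^6 m/s × (3.34 × 10^-27 kg / 1.67 × 10^-27 kg)
v₂ = 1.88 × 10^7 m/s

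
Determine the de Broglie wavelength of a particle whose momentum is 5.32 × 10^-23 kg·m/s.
1.25 × 10^-11 m

Using the de Broglie relation λ = h/p:

λ = h/p
λ = (6.626 × 10^-34 J·s) / (5.32 × 10^-23 kg·m/s)
λ = 1.25 × 10^-11 m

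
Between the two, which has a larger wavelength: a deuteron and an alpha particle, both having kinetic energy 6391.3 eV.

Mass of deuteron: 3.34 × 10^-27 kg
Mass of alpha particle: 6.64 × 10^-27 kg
The deuteron has the longer wavelength.

Using λ = h/√(2mKE):

For deuteron: λ₁ = h/√(2m₁KE) = 2.53 × 10^-13 m
For alpha particle: λ₂ = h/√(2m₂KE) = 1.80 × 10^-13 m

Since λ ∝ 1/√m at constant kinetic energy, the lighter particle has the longer wavelength.

The deuteron has the longer de Broglie wavelength.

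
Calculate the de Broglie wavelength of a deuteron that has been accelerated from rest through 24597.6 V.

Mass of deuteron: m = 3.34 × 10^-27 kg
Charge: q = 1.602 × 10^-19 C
1.29 × 10^-13 m

When a particle is accelerated through voltage V, it gains kinetic energy KE = qV.

The de Broglie wavelength is then λ = h/√(2mqV):

λ = h/√(2mqV)
λ = (6.626 × 10^-34 J·s) / √(2 × 3.34 × 10^-27 kg × 1.602 × 10^-19 C × 24597.6 V)
λ = 1.29 × 10^-13 m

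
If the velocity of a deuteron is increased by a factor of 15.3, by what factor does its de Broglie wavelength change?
The wavelength decreases by a factor of 15.3.

From λ = h/(mv), the wavelength is inversely proportional to velocity:

λ ∝ 1/v

If v → 15.3v, then λ → λ/15.3

When velocity is increased by a factor of 15.3, the wavelength decreases by a factor of 15.3.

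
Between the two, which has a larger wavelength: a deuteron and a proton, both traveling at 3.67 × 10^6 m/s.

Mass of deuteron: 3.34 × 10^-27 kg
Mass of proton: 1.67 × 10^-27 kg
The proton has the longer wavelength.

Using λ = h/(mv), since both particles have the same velocity, the wavelength depends only on mass.

For deuteron: λ₁ = h/(m₁v) = 5.41 × 10^-14 m
For proton: λ₂ = h/(m₂v) = 1.08 × 10^-13 m

Since λ ∝ 1/m at constant velocity, the lighter particle has the longer wavelength.

The proton has the longer de Broglie wavelength.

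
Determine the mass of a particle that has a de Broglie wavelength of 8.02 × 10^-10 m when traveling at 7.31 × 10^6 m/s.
1.13 × 10^-31 kg

From the de Broglie relation λ = h/(mv), we solve for m:

m = h/(λv)
m = (6.626 × 10^-34 J·s) / (8.02 × 10^-10 m × 7.31 × 10^6 m/s)
m = 1.13 × 10^-31 kg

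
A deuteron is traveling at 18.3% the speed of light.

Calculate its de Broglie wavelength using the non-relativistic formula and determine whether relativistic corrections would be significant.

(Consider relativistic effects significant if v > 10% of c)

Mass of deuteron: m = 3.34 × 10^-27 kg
Yes, relativistic corrections are needed.

Using the non-relativistic de Broglie formula λ = h/(mv):

v = 18.3% × c = 5.486 × 10^7 m/s

λ = h/(mv)
λ = (6.626 × 10^-34 J·s) / (3.34 × 10^-27 kg × 5.486 × 10^7 m/s)
λ = 3.62 × 10^-15 m

Since v = 18.3% of c > 10% of c, relativistic corrections ARE significant and the actual wavelength would differ from this non-relativistic estimate.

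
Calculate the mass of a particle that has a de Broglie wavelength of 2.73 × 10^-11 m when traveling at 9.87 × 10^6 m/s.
2.46 × 10^-30 kg

From the de Broglie relation λ = h/(mv), we solve for m:

m = h/(λv)
m = (6.626 × 10^-34 J·s) / (2.73 × 10^-11 m × 9.87 × 10^6 m/s)
m = 2.46 × 10^-30 kg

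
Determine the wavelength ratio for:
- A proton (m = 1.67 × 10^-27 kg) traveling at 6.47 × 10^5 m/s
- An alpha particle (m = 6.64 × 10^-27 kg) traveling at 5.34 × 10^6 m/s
λ₁/λ₂ = 32.8

Using λ = h/(mv):

λ₁ = h/(m₁v₁) = 6.13 × 10^-13 m
λ₂ = h/(m₂v₂) = 1.87 × 10^-14 m

Ratio λ₁/λ₂ = (m₂v₂)/(m₁v₁)
         = (6.64 × 10^-27 kg × 5.34 × 10^6 m/s) / (1.67 × 10^-27 kg × 6.47 × 10^5 m/s)
         = 32.8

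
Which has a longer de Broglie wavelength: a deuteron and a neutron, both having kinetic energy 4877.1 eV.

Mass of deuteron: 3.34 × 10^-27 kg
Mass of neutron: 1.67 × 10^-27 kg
The neutron has the longer wavelength.

Using λ = h/√(2mKE):

For deuteron: λ₁ = h/√(2m₁KE) = 2.90 × 10^-13 m
For neutron: λ₂ = h/√(2m₂KE) = 4.10 × 10^-13 m

Since λ ∝ 1/√m at constant kinetic energy, the lighter particle has the longer wavelength.

The neutron has the longer de Broglie wavelength.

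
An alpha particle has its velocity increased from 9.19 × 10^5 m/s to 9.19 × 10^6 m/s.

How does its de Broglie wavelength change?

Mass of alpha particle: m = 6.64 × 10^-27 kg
The wavelength decreases by a factor of 10.

Using λ = h/(mv):

Initial wavelength: λ₁ = h/(mv₁) = 1.09 × 10^-13 m
Final wavelength: λ₂ = h/(mv₂) = 1.09 × 10^-14 m

Since λ ∝ 1/v, when velocity increases by a factor of 10, the wavelength decreases by a factor of 10.

λ₂/λ₁ = v₁/v₂ = 1/10

The wavelength decreases by a factor of 10.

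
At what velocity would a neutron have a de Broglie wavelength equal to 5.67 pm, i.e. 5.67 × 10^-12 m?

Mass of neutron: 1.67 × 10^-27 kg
7.00 × 10^4 m/s

From λ = h/(mv), solve for v:

v = h/(mλ)
v = (6.626 × 10^-34 J·s) / (1.67 × 10^-27 kg × 5.67 × 10^-12 m)
v = 7.00 × 10^4 m/s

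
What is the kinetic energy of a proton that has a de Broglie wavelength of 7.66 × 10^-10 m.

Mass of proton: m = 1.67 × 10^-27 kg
2.24 × 10^-22 J (or 1.40 × 10^-3 eV)

From λ = h/√(2mKE), we solve for KE:

λ² = h²/(2mKE)
KE = h²/(2mλ²)
KE = (6.626 × 10^-34 J·s)² / (2 × 1.67 × 10^-27 kg × (7.66 × 10^-10 m)²)
KE = 2.24 × 10^-22 J
KE = 1.40 × 10^-3 eV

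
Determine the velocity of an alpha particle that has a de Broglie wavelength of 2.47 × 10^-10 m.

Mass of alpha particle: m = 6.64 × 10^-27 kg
4.04 × 10^2 m/s

From the de Broglie relation λ = h/(mv), we solve for v:

v = h/(mλ)
v = (6.626 × 10^-34 J·s) / (6.64 × 10^-27 kg × 2.47 × 10^-10 m)
v = 4.04 × 10^2 m/s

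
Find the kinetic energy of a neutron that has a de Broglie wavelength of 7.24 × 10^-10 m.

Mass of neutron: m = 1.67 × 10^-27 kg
2.51 × 10^-22 J (or 1.57 × 10^-3 eV)

From λ = h/√(2mKE), we solve for KE:

λ² = h²/(2mKE)
KE = h²/(2mλ²)
KE = (6.626 × 10^-34 J·s)² / (2 × 1.67 × 10^-27 kg × (7.24 × 10^-10 m)²)
KE = 2.51 × 10^-22 J
KE = 1.57 × 10^-3 eV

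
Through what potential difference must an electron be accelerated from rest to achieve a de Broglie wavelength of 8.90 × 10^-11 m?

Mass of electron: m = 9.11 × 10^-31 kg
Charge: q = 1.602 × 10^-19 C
190 V

From λ = h/√(2mqV), we solve for V:

λ² = h²/(2mqV)
V = h²/(2mqλ²)
V = (6.626 × 10^-34 J·s)² / (2 × 9.11 × 10^-31 kg × 1.602 × 10^-19 C × (8.90 × 10^-11 m)²)
V = 190 V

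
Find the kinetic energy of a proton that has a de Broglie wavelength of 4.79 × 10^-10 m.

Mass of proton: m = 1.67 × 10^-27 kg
5.73 × 10^-22 J (or 3.58 × 10^-3 eV)

From λ = h/√(2mKE), we solve for KE:

λ² = h²/(2mKE)
KE = h²/(2mλ²)
KE = (6.626 × 10^-34 J·s)² / (2 × 1.67 × 10^-27 kg × (4.79 × 10^-10 m)²)
KE = 5.73 × 10^-22 J
KE = 3.58 × 10^-3 eV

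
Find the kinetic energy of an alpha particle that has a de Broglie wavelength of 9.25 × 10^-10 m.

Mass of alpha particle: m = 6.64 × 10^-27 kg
3.86 × 10^-23 J (or 2.41 × 10^-4 eV)

From λ = h/√(2mKE), we solve for KE:

λ² = h²/(2mKE)
KE = h²/(2mλ²)
KE = (6.626 × 10^-34 J·s)² / (2 × 6.64 × 10^-27 kg × (9.25 × 10^-10 m)²)
KE = 3.86 × 10^-23 J
KE = 2.41 × 10^-4 eV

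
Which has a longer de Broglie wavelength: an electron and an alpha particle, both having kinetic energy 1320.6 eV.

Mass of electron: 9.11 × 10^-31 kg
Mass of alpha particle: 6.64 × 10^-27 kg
The electron has the longer wavelength.

Using λ = h/√(2mKE):

For electron: λ₁ = h/√(2m₁KE) = 3.37 × 10^-11 m
For alpha particle: λ₂ = h/√(2m₂KE) = 3.95 × 10^-13 m

Since λ ∝ 1/√m at constant kinetic energy, the lighter particle has the longer wavelength.

The electron has the longer de Broglie wavelength.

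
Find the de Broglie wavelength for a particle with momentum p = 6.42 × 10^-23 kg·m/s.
1.03 × 10^-11 m

Using the de Broglie relation λ = h/p:

λ = h/p
λ = (6.626 × 10^-34 J·s) / (6.42 × 10^-23 kg·m/s)
λ = 1.03 × 10^-11 m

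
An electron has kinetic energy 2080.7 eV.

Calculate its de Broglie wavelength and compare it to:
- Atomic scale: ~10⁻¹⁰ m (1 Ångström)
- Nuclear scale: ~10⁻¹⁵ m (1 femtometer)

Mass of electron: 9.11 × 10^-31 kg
λ = 2.69 × 10^-11 m, which is between nuclear and atomic scales.

Using λ = h/√(2mKE):

KE = 2080.7 eV = 3.334 × 10^-16 J

λ = h/√(2mKE)
λ = (6.626 × 10^-34 J·s) / √(2 × 9.11 × 10^-31 kg × 3.334 × 10^-16 J)
λ = 2.69 × 10^-11 m

Comparison:
- Atomic scale (10⁻¹⁰ m): λ is 0.27× this size
- Nuclear scale (10⁻¹⁵ m): λ is 2.7e+04× this size

The wavelength is between nuclear and atomic scales.

This wavelength is appropriate for probing atomic structure but too large for nuclear physics experiments.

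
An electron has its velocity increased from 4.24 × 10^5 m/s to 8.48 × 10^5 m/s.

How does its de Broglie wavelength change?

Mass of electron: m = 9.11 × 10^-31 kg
The wavelength decreases by a factor of 2.

Using λ = h/(mv):

Initial wavelength: λ₁ = h/(mv₁) = 1.72 × 10^-9 m
Final wavelength: λ₂ = h/(mv₂) = 8.58 × 10^-10 m

Since λ ∝ 1/v, when velocity increases by a factor of 2, the wavelength decreases by a factor of 2.

λ₂/λ₁ = v₁/v₂ = 1/2

The wavelength decreases by a factor of 2.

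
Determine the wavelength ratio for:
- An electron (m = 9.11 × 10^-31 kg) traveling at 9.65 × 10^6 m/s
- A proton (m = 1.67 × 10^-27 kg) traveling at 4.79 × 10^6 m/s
λ₁/λ₂ = 910

Using λ = h/(mv):

λ₁ = h/(m₁v₁) = 7.54 × 10^-11 m
λ₂ = h/(m₂v₂) = 8.28 × 10^-14 m

Ratio λ₁/λ₂ = (m₂v₂)/(m₁v₁)
         = (1.67 × 10^-27 kg × 4.79 × 10^6 m/s) / (9.11 × 10^-31 kg × 9.65 × 10^6 m/s)
         = 910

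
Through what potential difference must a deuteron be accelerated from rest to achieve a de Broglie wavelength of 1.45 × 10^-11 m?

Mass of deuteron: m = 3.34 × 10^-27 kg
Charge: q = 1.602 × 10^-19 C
1.95 V

From λ = h/√(2mqV), we solve for V:

λ² = h²/(2mqV)
V = h²/(2mqλ²)
V = (6.626 × 10^-34 J·s)² / (2 × 3.34 × 10^-27 kg × 1.602 × 10^-19 C × (1.45 × 10^-11 m)²)
V = 1.95 V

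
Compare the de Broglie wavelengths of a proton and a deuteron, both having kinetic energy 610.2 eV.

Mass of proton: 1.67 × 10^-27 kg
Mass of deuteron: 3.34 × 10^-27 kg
The proton has the longer wavelength.

Using λ = h/√(2mKE):

For proton: λ₁ = h/√(2m₁KE) = 1.16 × 10^-12 m
For deuteron: λ₂ = h/√(2m₂KE) = 8.20 × 10^-13 m

Since λ ∝ 1/√m at constant kinetic energy, the lighter particle has the longer wavelength.

The proton has the longer de Broglie wavelength.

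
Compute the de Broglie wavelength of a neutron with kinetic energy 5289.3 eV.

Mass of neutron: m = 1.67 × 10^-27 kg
3.94 × 10^-13 m

Using λ = h/√(2mKE):

First convert KE to Joules: KE = 5289.3 eV = 8.474 × 10^-16 J

λ = h/√(2mKE)
λ = (6.626 × 10^-34 J·s) / √(2 × 1.67 × 10^-27 kg × 8.474 × 10^-16 J)
λ = 3.94 × 10^-13 m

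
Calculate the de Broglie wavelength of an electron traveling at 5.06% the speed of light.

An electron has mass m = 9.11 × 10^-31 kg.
4.79 × 10^-11 m

Using the de Broglie relation λ = h/(mv):

v = 5.06% × c = 1.517 × 10^7 m/s

λ = h/(mv)
λ = (6.626 × 10^-34 J·s) / (9.11 × 10^-31 kg × 1.517 × 10^7 m/s)
λ = 4.79 × 10^-11 m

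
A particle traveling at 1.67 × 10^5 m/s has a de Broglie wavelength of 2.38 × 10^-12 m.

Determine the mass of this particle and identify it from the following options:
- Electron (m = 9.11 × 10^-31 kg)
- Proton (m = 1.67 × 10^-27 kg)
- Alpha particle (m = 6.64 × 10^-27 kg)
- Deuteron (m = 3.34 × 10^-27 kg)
The particle is a proton.

From λ = h/(mv), solve for mass:

m = h/(λv)
m = (6.626 × 10^-34 J·s) / (2.38 × 10^-12 m × 1.67 × 10^5 m/s)
m = 1.67 × 10^-27 kg

Comparing with the listed masses, this is closest to a proton.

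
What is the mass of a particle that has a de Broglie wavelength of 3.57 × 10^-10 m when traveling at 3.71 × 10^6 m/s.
5.00 × 10^-31 kg

From the de Broglie relation λ = h/(mv), we solve for m:

m = h/(λv)
m = (6.626 × 10^-34 J·s) / (3.57 × 10^-10 m × 3.71 × 10^6 m/s)
m = 5.00 × 10^-31 kg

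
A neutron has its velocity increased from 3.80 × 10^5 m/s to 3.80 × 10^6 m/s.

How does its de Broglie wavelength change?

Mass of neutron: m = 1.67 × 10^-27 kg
The wavelength decreases by a factor of 10.

Using λ = h/(mv):

Initial wavelength: λ₁ = h/(mv₁) = 1.04 × 10^-12 m
Final wavelength: λ₂ = h/(mv₂) = 1.04 × 10^-13 m

Since λ ∝ 1/v, when velocity increases by a factor of 10, the wavelength decreases by a factor of 10.

λ₂/λ₁ = v₁/v₂ = 1/10

The wavelength decreases by a factor of 10.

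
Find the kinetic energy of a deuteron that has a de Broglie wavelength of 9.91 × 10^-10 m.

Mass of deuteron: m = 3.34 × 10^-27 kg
6.69 × 10^-23 J (or 4.18 × 10^-4 eV)

From λ = h/√(2mKE), we solve for KE:

λ² = h²/(2mKE)
KE = h²/(2mλ²)
KE = (6.626 × 10^-34 J·s)² / (2 × 3.34 × 10^-27 kg × (9.91 × 10^-10 m)²)
KE = 6.69 × 10^-23 J
KE = 4.18 × 10^-4 eV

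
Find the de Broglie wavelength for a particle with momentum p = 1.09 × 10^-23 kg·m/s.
6.08 × 10^-11 m

Using the de Broglie relation λ = h/p:

λ = h/p
λ = (6.626 × 10^-34 J·s) / (1.09 × 10^-23 kg·m/s)
λ = 6.08 × 10^-11 m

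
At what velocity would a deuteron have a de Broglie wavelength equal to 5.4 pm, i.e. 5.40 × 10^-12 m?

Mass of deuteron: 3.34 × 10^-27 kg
3.67 × 10^4 m/s

From λ = h/(mv), solve for v:

v = h/(mλ)
v = (6.626 × 10^-34 J·s) / (3.34 × 10^-27 kg × 5.40 × 10^-12 m)
v = 3.67 × 10^4 m/s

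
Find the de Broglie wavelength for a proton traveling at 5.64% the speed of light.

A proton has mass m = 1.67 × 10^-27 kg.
2.35 × 10^-14 m

Using the de Broglie relation λ = h/(mv):

v = 5.64% × c = 1.691 × 10^7 m/s

λ = h/(mv)
λ = (6.626 × 10^-34 J·s) / (1.67 × 10^-27 kg × 1.691 × 10^7 m/s)
λ = 2.35 × 10^-14 m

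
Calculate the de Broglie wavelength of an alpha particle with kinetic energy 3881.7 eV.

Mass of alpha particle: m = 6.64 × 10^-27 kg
2.31 × 10^-13 m

Using λ = h/√(2mKE):

First convert KE to Joules: KE = 3881.7 eV = 6.219 × 10^-16 J

λ = h/√(2mKE)
λ = (6.626 × 10^-34 J·s) / √(2 × 6.64 × 10^-27 kg × 6.219 × 10^-16 J)
λ = 2.31 × 10^-13 m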